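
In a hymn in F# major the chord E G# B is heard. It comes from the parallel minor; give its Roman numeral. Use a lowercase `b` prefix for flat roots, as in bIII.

bVII

E is the lowered form of scale degree 7 in F# major (the diatonic degree 7 is E#). The diatonic chord on degree 7 would be E#dim (vii°), but E–G#–B is the major chord from F# minor. As a borrowed chord it is labeled bVII.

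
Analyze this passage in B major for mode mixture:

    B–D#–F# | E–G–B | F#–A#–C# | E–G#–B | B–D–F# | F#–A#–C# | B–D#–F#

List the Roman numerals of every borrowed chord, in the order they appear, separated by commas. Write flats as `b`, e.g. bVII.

In B major the diatonic chords are B, C#m, D#m, E, F#, G#m, A#dim. Of the given chords, B–D#–F# = B, F#–A#–C# = F# and E–G#–B = E are diatonic. E–G–B doesn't fit — on degree 4 B major would have E (IV). Em is the degree-4 chord of B minor, so it is the borrowed iv. B–D–F# is not: scale degree 1 in B major carries B (I). In B minor the chord on that degree is Bm, so here it functions as i, borrowed from the parallel minor.

iv, i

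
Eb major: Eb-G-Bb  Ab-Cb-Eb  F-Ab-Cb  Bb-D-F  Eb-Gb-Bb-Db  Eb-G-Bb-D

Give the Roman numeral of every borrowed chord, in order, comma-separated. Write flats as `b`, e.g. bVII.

iv, ii°, i7

The diatonic triads in Eb major are Eb, Fm, Gm, Ab, Bb, Cm, Ddim. Of the given chords, Eb–G–Bb = Eb, Bb–D–F = Bb and Eb–G–Bb–D = Ebmaj7 are diatonic. But Ab–Cb–Eb is foreign: the diatonic IV on degree 4 is Ab, whereas Abm comes from Eb minor. It is labeled iv. F–Ab–Cb doesn't fit — on degree 2 Eb major would have Fm (ii). Fdim is the degree-2 chord of Eb minor, so it is the borrowed ii°. But Eb–Gb–Bb–Db is foreign: the diatonic I on degree 1 is Eb, whereas Ebm7 comes from Eb minor. It is labeled i7.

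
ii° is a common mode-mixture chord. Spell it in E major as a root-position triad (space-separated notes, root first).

F# A C

The root, F#, is scale degree 2 — the same note in E major and E minor; only the chord quality changes. Building the diminished chord from the parallel minor on F#: F#–A–C.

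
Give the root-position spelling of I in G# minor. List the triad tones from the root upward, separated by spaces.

G# B# D#

The root, G#, is scale degree 1 — the same note in G# minor and G# major; only the chord quality changes. Stacking thirds in G# major on G# gives G#–B#–D#.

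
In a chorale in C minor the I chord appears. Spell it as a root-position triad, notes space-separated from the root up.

I is built on scale degree 1, which is C in both C minor and its parallel. In C major the chord on C is C–E–G.

C E G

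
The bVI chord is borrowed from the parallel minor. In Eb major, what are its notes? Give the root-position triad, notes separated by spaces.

Cb Eb Gb

Scale degree 6 in Eb major is C. bVI uses the lowered form, Cb, taken from Eb minor. Building the major chord from the parallel minor on Cb: Cb–Eb–Gb.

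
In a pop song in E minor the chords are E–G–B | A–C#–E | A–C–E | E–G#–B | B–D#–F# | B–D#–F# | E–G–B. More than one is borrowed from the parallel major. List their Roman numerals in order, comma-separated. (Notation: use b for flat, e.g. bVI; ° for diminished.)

The diatonic triads in E minor (with V from harmonic minor) are Em, F#dim, G, Am, B, C, D. E–G–B = Em, A–C–E = Am and B–D#–F# = B are all diatonic. But A–C#–E is foreign: the diatonic iv on degree 4 is Am, whereas A comes from E major. It is labeled IV. But E–G#–B is foreign: the diatonic i on degree 1 is Em, whereas E comes from E major. It is labeled I.

IV, I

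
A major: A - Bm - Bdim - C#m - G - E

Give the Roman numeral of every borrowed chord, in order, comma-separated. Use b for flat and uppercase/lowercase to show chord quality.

A major has the diatonic set A, Bm, C#m, D, E, F#m, G#dim. A, Bm, C#m and E are all diatonic. But Bdim (B–D–F) is foreign: the diatonic ii on degree 2 is Bm, whereas Bdim comes from A minor. It is labeled ii°. G (G–B–D) is not: scale degree 7 in A major carries G#dim (vii°). In A minor the chord on that degree is G, so here it functions as bVII, borrowed from the parallel minor.

ii°, bVII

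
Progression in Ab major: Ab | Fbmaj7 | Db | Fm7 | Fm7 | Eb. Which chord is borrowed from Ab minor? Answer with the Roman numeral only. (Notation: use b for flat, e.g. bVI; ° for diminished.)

In Ab major the diatonic chords are Ab, Bbm, Cm, Db, Eb, Fm, Gdim. Ab, Db, Fm7 and Eb are all diatonic. Fbmaj7 (Fb–Ab–Cb–Eb) is not: scale degree 6 in Ab major carries Fm (vi). In Ab minor the chord on that degree is Fbmaj7, so here it functions as bVImaj7, borrowed from the parallel minor.

bVImaj7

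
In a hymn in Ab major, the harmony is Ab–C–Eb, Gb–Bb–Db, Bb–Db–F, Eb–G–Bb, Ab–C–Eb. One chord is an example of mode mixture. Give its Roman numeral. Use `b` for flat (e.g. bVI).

Ab major has the diatonic set Ab, Bbm, Cm, Db, Eb, Fm, Gdim. Of the given chords, Ab–C–Eb = Ab, Bb–Db–F = Bbm and Eb–G–Bb = Eb are diatonic. But Gb–Bb–Db is foreign: the diatonic vii° on degree 7 is Gdim, whereas Gb comes from Ab minor. It is labeled bVII.

bVII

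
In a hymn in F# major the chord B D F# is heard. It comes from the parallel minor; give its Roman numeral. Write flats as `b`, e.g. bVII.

iv

B is scale degree 4 in F# major. Diatonically F# major has B (IV) on that degree; B–D–F# is instead the minor chord native to F# minor, so it takes the label iv.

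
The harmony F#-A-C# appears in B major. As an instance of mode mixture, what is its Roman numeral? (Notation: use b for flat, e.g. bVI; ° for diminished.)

v

F# is scale degree 5 in B major. F#–A–C# is a minor chord — the form found in B minor, not the diatonic V (F#). Borrowed into B major it is written v.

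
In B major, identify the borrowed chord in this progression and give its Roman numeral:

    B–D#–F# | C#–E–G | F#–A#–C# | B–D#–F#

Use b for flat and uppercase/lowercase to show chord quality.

The diatonic triads in B major are B, C#m, D#m, E, F#, G#m, A#dim. B–D#–F# = B and F#–A#–C# = F# are both diatonic. C#–E–G doesn't fit — on degree 2 B major would have C#m (ii). C#dim is the degree-2 chord of B minor, so it is the borrowed ii°.

ii°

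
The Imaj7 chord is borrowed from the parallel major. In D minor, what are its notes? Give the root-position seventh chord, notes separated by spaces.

D F# A C#

Imaj7 is built on scale degree 1, which is D in both D minor and its parallel. Stacking thirds in D major on D gives D–F#–A–C#.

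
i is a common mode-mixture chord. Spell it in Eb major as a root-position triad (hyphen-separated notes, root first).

Eb-Gb-Bb

The root, Eb, is scale degree 1 — the same note in Eb major and Eb minor; only the chord quality changes. Building the minor chord from the parallel minor on Eb: Eb–Gb–Bb.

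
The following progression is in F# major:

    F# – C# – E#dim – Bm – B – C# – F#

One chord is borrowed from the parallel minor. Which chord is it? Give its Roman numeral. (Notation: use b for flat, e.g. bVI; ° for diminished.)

iv

In F# major the diatonic chords are F#, G#m, A#m, B, C#, D#m, E#dim. F#, C#, E#dim and B all belong to that set. Bm (B–D–F#) doesn't fit — on degree 4 F# major would have B (IV). Bm is the degree-4 chord of F# minor, so it is the borrowed iv.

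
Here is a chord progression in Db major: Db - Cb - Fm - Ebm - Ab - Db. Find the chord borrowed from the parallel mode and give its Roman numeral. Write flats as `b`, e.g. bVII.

In Db major the diatonic chords are Db, Ebm, Fm, Gb, Ab, Bbm, Cdim. Db, Fm, Ebm and Ab are all diatonic. Cb (Cb–Eb–Gb) doesn't fit — on degree 7 Db major would have Cdim (vii°). Cb is the degree-7 chord of Db minor, so it is the borrowed bVII.

bVII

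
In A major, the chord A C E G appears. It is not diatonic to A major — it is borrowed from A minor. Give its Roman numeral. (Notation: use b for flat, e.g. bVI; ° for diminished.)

i7

A is scale degree 1 in A major. The diatonic chord on degree 1 would be A (I), but A–C–E–G is the minor-seventh chord from A minor. As a borrowed chord it is labeled i7.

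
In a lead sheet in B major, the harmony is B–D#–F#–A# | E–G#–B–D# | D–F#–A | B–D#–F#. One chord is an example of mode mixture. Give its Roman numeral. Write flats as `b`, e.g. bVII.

bIII

In B major the diatonic chords are B, C#m, D#m, E, F#, G#m, A#dim. B–D#–F#–A# = Bmaj7, E–G#–B–D# = Emaj7 and B–D#–F# = B are all diatonic. D–F#–A is not: scale degree 3 in B major carries D#m (iii). In B minor the chord on that degree is D, so here it functions as bIII, borrowed from the parallel minor.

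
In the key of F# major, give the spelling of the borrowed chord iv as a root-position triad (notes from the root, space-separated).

The root, B, is scale degree 4 — the same note in F# major and F# minor; only the chord quality changes. In F# minor the chord on B is B–D–F#.

B D F#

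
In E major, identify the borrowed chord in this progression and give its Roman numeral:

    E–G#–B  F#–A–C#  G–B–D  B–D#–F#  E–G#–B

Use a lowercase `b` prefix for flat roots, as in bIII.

bIII

The diatonic triads in E major are E, F#m, G#m, A, B, C#m, D#dim. E–G#–B = E, F#–A–C# = F#m and B–D#–F# = B are all diatonic. G–B–D is not: scale degree 3 in E major carries G#m (iii). In E minor the chord on that degree is G, so here it functions as bIII, borrowed from the parallel minor.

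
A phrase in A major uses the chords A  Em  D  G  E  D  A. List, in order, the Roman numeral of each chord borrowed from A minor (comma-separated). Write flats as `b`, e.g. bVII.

v, bVII

The diatonic triads in A major are A, Bm, C#m, D, E, F#m, G#dim. A, D and E are all diatonic. Em (E–G–B) is not: scale degree 5 in A major carries E (V). In A minor the chord on that degree is Em, so here it functions as v, borrowed from the parallel minor. But G (G–B–D) is foreign: the diatonic vii° on degree 7 is G#dim, whereas G comes from A minor. It is labeled bVII.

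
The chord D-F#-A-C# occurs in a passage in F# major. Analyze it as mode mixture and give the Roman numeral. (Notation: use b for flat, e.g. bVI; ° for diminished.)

In F# major scale degree 6 is D#; D is its lowered form, from F# minor. The diatonic chord on degree 6 would be D#m (vi), but D–F#–A–C# is the major-seventh chord from F# minor. As a borrowed chord it is labeled bVImaj7.

bVImaj7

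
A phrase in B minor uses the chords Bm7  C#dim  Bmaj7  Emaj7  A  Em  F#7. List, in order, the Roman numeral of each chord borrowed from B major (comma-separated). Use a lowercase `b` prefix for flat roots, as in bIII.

Imaj7, IVmaj7

B minor has the diatonic set Bm, C#dim, D, Em, F#, G, A (with V from harmonic minor). Bm7, C#dim, A, Em and F#7 are all diatonic. Bmaj7 (B–D#–F#–A#) doesn't fit — on degree 1 B minor would have Bm (i). Bmaj7 is the degree-1 chord of B major, so it is the borrowed Imaj7. But Emaj7 (E–G#–B–D#) is foreign: the diatonic iv on degree 4 is Em, whereas Emaj7 comes from B major. It is labeled IVmaj7.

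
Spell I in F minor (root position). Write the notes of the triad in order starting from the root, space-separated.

The root, F, is scale degree 1 — the same note in F minor and F major; only the chord quality changes. In F major the chord on F is F–A–C.

F A C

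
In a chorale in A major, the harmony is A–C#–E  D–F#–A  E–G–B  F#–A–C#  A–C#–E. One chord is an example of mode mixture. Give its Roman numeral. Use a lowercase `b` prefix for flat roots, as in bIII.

v

The diatonic triads in A major are A, Bm, C#m, D, E, F#m, G#dim. A–C#–E = A, D–F#–A = D and F#–A–C# = F#m are all diatonic. But E–G–B is foreign: the diatonic V on degree 5 is E, whereas Em comes from A minor. It is labeled v.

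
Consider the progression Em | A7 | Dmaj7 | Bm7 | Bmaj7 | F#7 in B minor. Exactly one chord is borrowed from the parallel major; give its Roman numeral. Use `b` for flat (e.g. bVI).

Imaj7

B minor has the diatonic set Bm, C#dim, D, Em, F#, G, A (with V from harmonic minor). Em, A7, Dmaj7, Bm7 and F#7 are all diatonic. But Bmaj7 (B–D#–F#–A#) is foreign: the diatonic i on degree 1 is Bm, whereas Bmaj7 comes from B major. It is labeled Imaj7.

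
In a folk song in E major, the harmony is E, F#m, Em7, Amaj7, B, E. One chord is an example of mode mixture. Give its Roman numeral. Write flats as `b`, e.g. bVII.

i7

In E major the diatonic chords are E, F#m, G#m, A, B, C#m, D#dim. E, F#m, Amaj7 and B all belong to that set. Em7 (E–G–B–D) doesn't fit — on degree 1 E major would have E (I). Em7 is the degree-1 chord of E minor, so it is the borrowed i7.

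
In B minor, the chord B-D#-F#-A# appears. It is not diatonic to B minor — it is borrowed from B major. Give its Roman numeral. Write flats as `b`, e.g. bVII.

Imaj7

The root B is the diatonic 1st degree of B minor; the borrowing shows in the chord quality. B–D#–F#–A# is a major-seventh chord — the form found in B major, not the diatonic i (Bm). Borrowed into B minor it is written Imaj7.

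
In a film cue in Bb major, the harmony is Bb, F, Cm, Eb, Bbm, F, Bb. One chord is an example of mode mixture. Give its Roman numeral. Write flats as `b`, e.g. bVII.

The diatonic triads in Bb major are Bb, Cm, Dm, Eb, F, Gm, Adim. Of the given chords, Bb, F, Cm and Eb are diatonic. Bbm (Bb–Db–F) doesn't fit — on degree 1 Bb major would have Bb (I). Bbm is the degree-1 chord of Bb minor, so it is the borrowed i.

i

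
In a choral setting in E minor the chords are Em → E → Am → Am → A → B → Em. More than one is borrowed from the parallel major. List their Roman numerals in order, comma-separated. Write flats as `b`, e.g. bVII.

In E minor (with V from harmonic minor) the diatonic chords are Em, F#dim, G, Am, B, C, D. Of the given chords, Em, Am and B are diatonic. E (E–G#–B) is not: scale degree 1 in E minor carries Em (i). In E major the chord on that degree is E, so here it functions as I, borrowed from the parallel major. But A (A–C#–E) is foreign: the diatonic iv on degree 4 is Am, whereas A comes from E major. It is labeled IV.

I, IV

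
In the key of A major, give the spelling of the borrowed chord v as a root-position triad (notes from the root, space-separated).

The root, E, is scale degree 5 — the same note in A major and A minor; only the chord quality changes. Stacking thirds in A minor on E gives E–G–B.

E G B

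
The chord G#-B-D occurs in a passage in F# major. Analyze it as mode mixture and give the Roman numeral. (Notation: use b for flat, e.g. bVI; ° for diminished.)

ii°

G# is scale degree 2 in F# major. The diatonic chord on degree 2 would be G#m (ii), but G#–B–D is the diminished chord from F# minor. As a borrowed chord it is labeled ii°.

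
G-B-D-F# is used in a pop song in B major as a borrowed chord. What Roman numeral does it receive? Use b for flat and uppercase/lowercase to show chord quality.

The root G is the lowered 6th scale degree — diatonically B major has G# there. The diatonic chord on degree 6 would be G#m (vi), but G–B–D–F# is the major-seventh chord from B minor. As a borrowed chord it is labeled bVImaj7.

bVImaj7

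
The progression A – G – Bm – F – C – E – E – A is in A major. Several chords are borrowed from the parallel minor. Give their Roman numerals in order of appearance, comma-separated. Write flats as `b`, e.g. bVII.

bVII, bVI, bIII

The diatonic triads in A major are A, Bm, C#m, D, E, F#m, G#dim. A, Bm and E are all diatonic. G (G–B–D) is not: scale degree 7 in A major carries G#dim (vii°). In A minor the chord on that degree is G, so here it functions as bVII, borrowed from the parallel minor. F (F–A–C) is not: scale degree 6 in A major carries F#m (vi). In A minor the chord on that degree is F, so here it functions as bVI, borrowed from the parallel minor. C (C–E–G) doesn't fit — on degree 3 A major would have C#m (iii). C is the degree-3 chord of A minor, so it is the borrowed bIII.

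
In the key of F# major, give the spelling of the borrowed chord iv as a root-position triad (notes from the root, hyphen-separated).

B-D-F#

The root, B, is scale degree 4 — the same note in F# major and F# minor; only the chord quality changes. Stacking thirds in F# minor on B gives B–D–F#.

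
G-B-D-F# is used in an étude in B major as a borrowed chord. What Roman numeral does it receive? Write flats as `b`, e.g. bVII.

bVImaj7

In B major scale degree 6 is G#; G is its lowered form, from B minor. Diatonically B major has G#m (vi) on that degree; G–B–D–F# is instead the major-seventh chord native to B minor, so it takes the label bVImaj7.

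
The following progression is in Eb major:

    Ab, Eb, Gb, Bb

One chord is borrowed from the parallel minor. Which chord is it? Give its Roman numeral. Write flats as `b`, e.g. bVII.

bIII

The diatonic triads in Eb major are Eb, Fm, Gm, Ab, Bb, Cm, Ddim. Ab, Eb and Bb are all diatonic. Gb (Gb–Bb–Db) is not: scale degree 3 in Eb major carries Gm (iii). In Eb minor the chord on that degree is Gb, so here it functions as bIII, borrowed from the parallel minor.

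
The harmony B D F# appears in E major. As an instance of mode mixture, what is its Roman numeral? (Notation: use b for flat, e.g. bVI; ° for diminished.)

The root B is the diatonic 5th degree of E major; the borrowing shows in the chord quality. Diatonically E major has B (V) on that degree; B–D–F# is instead the minor chord native to E minor, so it takes the label v.

v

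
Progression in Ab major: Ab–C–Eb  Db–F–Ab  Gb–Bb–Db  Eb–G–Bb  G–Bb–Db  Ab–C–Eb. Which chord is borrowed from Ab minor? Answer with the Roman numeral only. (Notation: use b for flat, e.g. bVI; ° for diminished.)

Ab major has the diatonic set Ab, Bbm, Cm, Db, Eb, Fm, Gdim. Of the given chords, Ab–C–Eb = Ab, Db–F–Ab = Db, Eb–G–Bb = Eb and G–Bb–Db = Gdim are diatonic. But Gb–Bb–Db is foreign: the diatonic vii° on degree 7 is Gdim, whereas Gb comes from Ab minor. It is labeled bVII.

bVII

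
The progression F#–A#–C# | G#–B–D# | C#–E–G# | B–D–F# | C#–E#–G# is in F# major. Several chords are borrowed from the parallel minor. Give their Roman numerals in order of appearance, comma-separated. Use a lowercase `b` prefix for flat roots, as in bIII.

v, iv

F# major has the diatonic set F#, G#m, A#m, B, C#, D#m, E#dim. F#–A#–C# = F#, G#–B–D# = G#m and C#–E#–G# = C# are all diatonic. C#–E–G# doesn't fit — on degree 5 F# major would have C# (V). C#m is the degree-5 chord of F# minor, so it is the borrowed v. B–D–F# doesn't fit — on degree 4 F# major would have B (IV). Bm is the degree-4 chord of F# minor, so it is the borrowed iv.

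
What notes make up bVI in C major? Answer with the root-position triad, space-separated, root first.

Ab C Eb

Scale degree 6 in C major is A. bVI uses the lowered form, Ab, taken from C minor. Stacking thirds in C minor on Ab gives Ab–C–Eb.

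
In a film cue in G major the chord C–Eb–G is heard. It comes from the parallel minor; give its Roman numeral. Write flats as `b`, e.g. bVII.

iv

The root C is the diatonic 4th degree of G major; the borrowing shows in the chord quality. C–Eb–G is a minor chord — the form found in G minor, not the diatonic IV (C). Borrowed into G major it is written iv.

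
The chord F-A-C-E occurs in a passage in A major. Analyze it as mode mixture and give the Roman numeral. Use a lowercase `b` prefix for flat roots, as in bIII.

F is the lowered form of scale degree 6 in A major (the diatonic degree 6 is F#). The diatonic chord on degree 6 would be F#m (vi), but F–A–C–E is the major-seventh chord from A minor. As a borrowed chord it is labeled bVImaj7.

bVImaj7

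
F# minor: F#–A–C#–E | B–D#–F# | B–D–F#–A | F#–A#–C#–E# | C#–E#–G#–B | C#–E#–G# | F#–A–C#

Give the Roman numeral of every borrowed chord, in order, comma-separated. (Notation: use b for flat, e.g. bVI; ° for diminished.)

In F# minor (with V from harmonic minor) the diatonic chords are F#m, G#dim, A, Bm, C#, D, E. Of the given chords, F#–A–C#–E = F#m7, B–D–F#–A = Bm7, C#–E#–G#–B = C#7, C#–E#–G# = C# and F#–A–C# = F#m are diatonic. B–D#–F# is not: scale degree 4 in F# minor carries Bm (iv). In F# major the chord on that degree is B, so here it functions as IV, borrowed from the parallel major. F#–A#–C#–E# doesn't fit — on degree 1 F# minor would have F#m (i). F#maj7 is the degree-1 chord of F# major, so it is the borrowed Imaj7.

IV, Imaj7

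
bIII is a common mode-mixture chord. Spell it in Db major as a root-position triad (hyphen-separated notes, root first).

Fb-Ab-Cb

The root of bIII is the lowered 3rd degree: F becomes Fb. Stacking thirds in Db minor on Fb gives Fb–Ab–Cb.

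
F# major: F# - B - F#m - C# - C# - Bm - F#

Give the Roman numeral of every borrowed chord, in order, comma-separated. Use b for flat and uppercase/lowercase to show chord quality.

i, iv

The diatonic triads in F# major are F#, G#m, A#m, B, C#, D#m, E#dim. F#, B and C# all belong to that set. But F#m (F#–A–C#) is foreign: the diatonic I on degree 1 is F#, whereas F#m comes from F# minor. It is labeled i. Bm (B–D–F#) doesn't fit — on degree 4 F# major would have B (IV). Bm is the degree-4 chord of F# minor, so it is the borrowed iv.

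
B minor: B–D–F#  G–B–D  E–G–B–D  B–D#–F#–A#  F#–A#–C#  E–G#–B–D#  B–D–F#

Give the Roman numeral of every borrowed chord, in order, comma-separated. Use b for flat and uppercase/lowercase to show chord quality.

In B minor (with V from harmonic minor) the diatonic chords are Bm, C#dim, D, Em, F#, G, A. B–D–F# = Bm, G–B–D = G, E–G–B–D = Em7 and F#–A#–C# = F# are all diatonic. But B–D#–F#–A# is foreign: the diatonic i on degree 1 is Bm, whereas Bmaj7 comes from B major. It is labeled Imaj7. E–G#–B–D# doesn't fit — on degree 4 B minor would have Em (iv). Emaj7 is the degree-4 chord of B major, so it is the borrowed IVmaj7.

Imaj7, IVmaj7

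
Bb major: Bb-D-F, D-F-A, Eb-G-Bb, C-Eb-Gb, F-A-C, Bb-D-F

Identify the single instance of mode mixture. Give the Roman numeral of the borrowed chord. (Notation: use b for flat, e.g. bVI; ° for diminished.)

ii°

Bb major has the diatonic set Bb, Cm, Dm, Eb, F, Gm, Adim. Bb–D–F = Bb, D–F–A = Dm, Eb–G–Bb = Eb and F–A–C = F all belong to that set. But C–Eb–Gb is foreign: the diatonic ii on degree 2 is Cm, whereas Cdim comes from Bb minor. It is labeled ii°.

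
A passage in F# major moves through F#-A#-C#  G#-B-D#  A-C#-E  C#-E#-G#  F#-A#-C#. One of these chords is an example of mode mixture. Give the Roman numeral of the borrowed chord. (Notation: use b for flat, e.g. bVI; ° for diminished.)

F# major has the diatonic set F#, G#m, A#m, B, C#, D#m, E#dim. F#–A#–C# = F#, G#–B–D# = G#m and C#–E#–G# = C# all belong to that set. A–C#–E doesn't fit — on degree 3 F# major would have A#m (iii). A is the degree-3 chord of F# minor, so it is the borrowed bIII.

bIII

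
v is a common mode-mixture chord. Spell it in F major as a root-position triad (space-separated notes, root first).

The root, C, is scale degree 5 — the same note in F major and F minor; only the chord quality changes. Building the minor chord from the parallel minor on C: C–Eb–G.

C Eb G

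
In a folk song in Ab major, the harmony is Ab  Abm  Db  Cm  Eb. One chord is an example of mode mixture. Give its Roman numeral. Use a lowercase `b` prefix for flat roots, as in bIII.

In Ab major the diatonic chords are Ab, Bbm, Cm, Db, Eb, Fm, Gdim. Of the given chords, Ab, Db, Cm and Eb are diatonic. Abm (Ab–Cb–Eb) doesn't fit — on degree 1 Ab major would have Ab (I). Abm is the degree-1 chord of Ab minor, so it is the borrowed i.

i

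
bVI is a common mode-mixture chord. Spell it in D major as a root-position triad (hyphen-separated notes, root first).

bVI is built on the lowered scale degree 6. In D major degree 6 is B; lowered it becomes Bb. Building the major chord from the parallel minor on Bb: Bb–D–F.

Bb-D-F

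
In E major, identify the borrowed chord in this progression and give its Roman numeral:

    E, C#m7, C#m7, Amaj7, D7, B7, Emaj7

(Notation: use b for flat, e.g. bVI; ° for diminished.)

bVII7

In E major the diatonic chords are E, F#m, G#m, A, B, C#m, D#dim. Of the given chords, E, C#m7, Amaj7, B7 and Emaj7 are diatonic. D7 (D–F#–A–C) doesn't fit — on degree 7 E major would have D#dim (vii°). D7 is the degree-7 chord of E minor, so it is the borrowed bVII7.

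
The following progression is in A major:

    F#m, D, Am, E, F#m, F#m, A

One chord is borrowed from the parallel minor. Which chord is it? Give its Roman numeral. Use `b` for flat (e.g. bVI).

A major has the diatonic set A, Bm, C#m, D, E, F#m, G#dim. F#m, D, E and A are all diatonic. Am (A–C–E) doesn't fit — on degree 1 A major would have A (I). Am is the degree-1 chord of A minor, so it is the borrowed i.

i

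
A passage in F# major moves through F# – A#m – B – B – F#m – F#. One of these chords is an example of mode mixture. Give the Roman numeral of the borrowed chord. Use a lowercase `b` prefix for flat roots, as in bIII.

i

F# major has the diatonic set F#, G#m, A#m, B, C#, D#m, E#dim. Of the given chords, F#, A#m and B are diatonic. F#m (F#–A–C#) doesn't fit — on degree 1 F# major would have F# (I). F#m is the degree-1 chord of F# minor, so it is the borrowed i.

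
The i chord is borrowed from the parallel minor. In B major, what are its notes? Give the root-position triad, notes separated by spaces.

The root, B, is scale degree 1 — the same note in B major and B minor; only the chord quality changes. Stacking thirds in B minor on B gives B–D–F#.

B D F#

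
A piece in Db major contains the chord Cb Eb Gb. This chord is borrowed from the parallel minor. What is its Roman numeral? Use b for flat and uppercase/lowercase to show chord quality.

bVII

In Db major scale degree 7 is C; Cb is its lowered form, from Db minor. The diatonic chord on degree 7 would be Cdim (vii°), but Cb–Eb–Gb is the major chord from Db minor. As a borrowed chord it is labeled bVII.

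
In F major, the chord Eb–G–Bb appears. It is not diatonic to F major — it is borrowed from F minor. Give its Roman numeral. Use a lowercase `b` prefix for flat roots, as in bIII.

The root Eb is the lowered 7th scale degree — diatonically F major has E there. Eb–G–Bb is a major chord — the form found in F minor, not the diatonic vii° (Edim). Borrowed into F major it is written bVII.

bVII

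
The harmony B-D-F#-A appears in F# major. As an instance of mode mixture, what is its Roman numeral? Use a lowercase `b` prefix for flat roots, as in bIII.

B is scale degree 4 in F# major. Diatonically F# major has B (IV) on that degree; B–D–F#–A is instead the minor-seventh chord native to F# minor, so it takes the label iv7.

iv7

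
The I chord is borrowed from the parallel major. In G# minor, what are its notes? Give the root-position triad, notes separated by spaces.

G# B# D#

I is built on scale degree 1, which is G# in both G# minor and its parallel. Stacking thirds in G# major on G# gives G#–B#–D#.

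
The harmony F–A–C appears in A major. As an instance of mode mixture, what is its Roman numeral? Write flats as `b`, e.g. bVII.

bVI

The root F is the lowered 6th scale degree — diatonically A major has F# there. F–A–C is a major chord — the form found in A minor, not the diatonic vi (F#m). Borrowed into A major it is written bVI.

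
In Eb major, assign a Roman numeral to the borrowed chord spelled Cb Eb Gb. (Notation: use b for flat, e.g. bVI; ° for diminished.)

The root Cb is the lowered 6th scale degree — diatonically Eb major has C there. The diatonic chord on degree 6 would be Cm (vi), but Cb–Eb–Gb is the major chord from Eb minor. As a borrowed chord it is labeled bVI.

bVI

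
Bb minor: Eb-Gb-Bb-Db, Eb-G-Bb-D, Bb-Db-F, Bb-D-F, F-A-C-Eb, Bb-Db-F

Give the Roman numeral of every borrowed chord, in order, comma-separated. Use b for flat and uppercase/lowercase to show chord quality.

IVmaj7, I

In Bb minor (with V from harmonic minor) the diatonic chords are Bbm, Cdim, Db, Ebm, F, Gb, Ab. Eb–Gb–Bb–Db = Ebm7, Bb–Db–F = Bbm and F–A–C–Eb = F7 are all diatonic. Eb–G–Bb–D doesn't fit — on degree 4 Bb minor would have Ebm (iv). Ebmaj7 is the degree-4 chord of Bb major, so it is the borrowed IVmaj7. But Bb–D–F is foreign: the diatonic i on degree 1 is Bbm, whereas Bb comes from Bb major. It is labeled I.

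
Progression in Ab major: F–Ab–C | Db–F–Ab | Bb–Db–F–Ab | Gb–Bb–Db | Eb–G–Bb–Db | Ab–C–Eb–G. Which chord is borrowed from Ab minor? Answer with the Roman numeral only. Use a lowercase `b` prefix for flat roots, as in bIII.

bVII

The diatonic triads in Ab major are Ab, Bbm, Cm, Db, Eb, Fm, Gdim. F–Ab–C = Fm, Db–F–Ab = Db, Bb–Db–F–Ab = Bbm7, Eb–G–Bb–Db = Eb7 and Ab–C–Eb–G = Abmaj7 are all diatonic. Gb–Bb–Db is not: scale degree 7 in Ab major carries Gdim (vii°). In Ab minor the chord on that degree is Gb, so here it functions as bVII, borrowed from the parallel minor.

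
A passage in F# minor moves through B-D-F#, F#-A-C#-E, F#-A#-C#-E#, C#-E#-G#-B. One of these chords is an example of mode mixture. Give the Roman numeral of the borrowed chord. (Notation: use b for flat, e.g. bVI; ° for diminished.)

Imaj7

F# minor has the diatonic set F#m, G#dim, A, Bm, C#, D, E (with V from harmonic minor). B–D–F# = Bm, F#–A–C#–E = F#m7 and C#–E#–G#–B = C#7 all belong to that set. But F#–A#–C#–E# is foreign: the diatonic i on degree 1 is F#m, whereas F#maj7 comes from F# major. It is labeled Imaj7.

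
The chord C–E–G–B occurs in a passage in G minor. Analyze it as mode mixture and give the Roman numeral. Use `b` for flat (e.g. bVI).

IVmaj7

The root C is the diatonic 4th degree of G minor; the borrowing shows in the chord quality. C–E–G–B is a major-seventh chord — the form found in G major, not the diatonic iv (Cm). Borrowed into G minor it is written IVmaj7.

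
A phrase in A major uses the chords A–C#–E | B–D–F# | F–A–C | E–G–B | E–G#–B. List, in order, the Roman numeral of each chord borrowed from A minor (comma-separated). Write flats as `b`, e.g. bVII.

A major has the diatonic set A, Bm, C#m, D, E, F#m, G#dim. Of the given chords, A–C#–E = A, B–D–F# = Bm and E–G#–B = E are diatonic. F–A–C is not: scale degree 6 in A major carries F#m (vi). In A minor the chord on that degree is F, so here it functions as bVI, borrowed from the parallel minor. E–G–B is not: scale degree 5 in A major carries E (V). In A minor the chord on that degree is Em, so here it functions as v, borrowed from the parallel minor.

bVI, v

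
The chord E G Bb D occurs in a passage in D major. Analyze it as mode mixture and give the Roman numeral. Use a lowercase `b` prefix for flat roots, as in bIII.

iiø7

E is scale degree 2 in D major. The diatonic chord on degree 2 would be Em (ii), but E–G–Bb–D is the half-diminished-seventh chord from D minor. As a borrowed chord it is labeled iiø7.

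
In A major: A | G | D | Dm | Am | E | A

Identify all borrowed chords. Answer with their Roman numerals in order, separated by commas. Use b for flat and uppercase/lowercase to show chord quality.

A major has the diatonic set A, Bm, C#m, D, E, F#m, G#dim. A, D and E all belong to that set. G (G–B–D) doesn't fit — on degree 7 A major would have G#dim (vii°). G is the degree-7 chord of A minor, so it is the borrowed bVII. Dm (D–F–A) is not: scale degree 4 in A major carries D (IV). In A minor the chord on that degree is Dm, so here it functions as iv, borrowed from the parallel minor. But Am (A–C–E) is foreign: the diatonic I on degree 1 is A, whereas Am comes from A minor. It is labeled i.

bVII, iv, i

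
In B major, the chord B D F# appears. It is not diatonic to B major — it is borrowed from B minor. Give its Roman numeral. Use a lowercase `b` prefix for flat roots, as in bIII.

The root B is the diatonic 1st degree of B major; the borrowing shows in the chord quality. Diatonically B major has B (I) on that degree; B–D–F# is instead the minor chord native to B minor, so it takes the label i.

i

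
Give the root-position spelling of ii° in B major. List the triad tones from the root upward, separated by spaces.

C# E G

The root, C#, is scale degree 2 — the same note in B major and B minor; only the chord quality changes. Stacking thirds in B minor on C# gives C#–E–G.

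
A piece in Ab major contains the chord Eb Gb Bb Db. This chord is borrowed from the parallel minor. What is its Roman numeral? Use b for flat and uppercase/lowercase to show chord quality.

v7

Eb is scale degree 5 in Ab major. Diatonically Ab major has Eb (V) on that degree; Eb–Gb–Bb–Db is instead the minor-seventh chord native to Ab minor, so it takes the label v7.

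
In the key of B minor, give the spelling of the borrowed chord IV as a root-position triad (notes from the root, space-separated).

E G# B

The root, E, is scale degree 4 — the same note in B minor and B major; only the chord quality changes. In B major the chord on E is E–G#–B.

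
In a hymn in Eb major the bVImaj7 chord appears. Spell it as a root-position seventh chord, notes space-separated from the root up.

Cb Eb Gb Bb

The root of bVImaj7 is the lowered 6th degree: C becomes Cb. In Eb minor the chord on Cb is Cb–Eb–Gb–Bb.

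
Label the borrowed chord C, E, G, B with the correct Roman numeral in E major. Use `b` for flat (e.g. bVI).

bVImaj7

C is the lowered form of scale degree 6 in E major (the diatonic degree 6 is C#). Diatonically E major has C#m (vi) on that degree; C–E–G–B is instead the major-seventh chord native to E minor, so it takes the label bVImaj7.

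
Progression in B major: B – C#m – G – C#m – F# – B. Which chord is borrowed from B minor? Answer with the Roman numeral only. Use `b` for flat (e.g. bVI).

In B major the diatonic chords are B, C#m, D#m, E, F#, G#m, A#dim. Of the given chords, B, C#m and F# are diatonic. G (G–B–D) is not: scale degree 6 in B major carries G#m (vi). In B minor the chord on that degree is G, so here it functions as bVI, borrowed from the parallel minor.

bVI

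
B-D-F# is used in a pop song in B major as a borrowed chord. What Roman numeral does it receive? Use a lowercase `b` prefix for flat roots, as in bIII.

The root B is the diatonic 1st degree of B major; the borrowing shows in the chord quality. Diatonically B major has B (I) on that degree; B–D–F# is instead the minor chord native to B minor, so it takes the label i.

i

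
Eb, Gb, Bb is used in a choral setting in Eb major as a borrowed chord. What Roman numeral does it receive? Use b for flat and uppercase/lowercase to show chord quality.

The root Eb is the diatonic 1st degree of Eb major; the borrowing shows in the chord quality. The diatonic chord on degree 1 would be Eb (I), but Eb–Gb–Bb is the minor chord from Eb minor. As a borrowed chord it is labeled i.

i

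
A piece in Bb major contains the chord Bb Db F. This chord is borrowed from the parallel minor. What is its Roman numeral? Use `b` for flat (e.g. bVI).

The root Bb is the diatonic 1st degree of Bb major; the borrowing shows in the chord quality. Diatonically Bb major has Bb (I) on that degree; Bb–Db–F is instead the minor chord native to Bb minor, so it takes the label i.

i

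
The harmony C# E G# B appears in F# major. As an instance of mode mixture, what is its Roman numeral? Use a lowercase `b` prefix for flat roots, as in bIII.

C# is scale degree 5 in F# major. C#–E–G#–B is a minor-seventh chord — the form found in F# minor, not the diatonic V (C#). Borrowed into F# major it is written v7.

v7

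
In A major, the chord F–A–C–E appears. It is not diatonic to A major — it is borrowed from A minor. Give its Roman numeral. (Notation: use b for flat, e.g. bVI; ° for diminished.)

bVImaj7

F is the lowered form of scale degree 6 in A major (the diatonic degree 6 is F#). The diatonic chord on degree 6 would be F#m (vi), but F–A–C–E is the major-seventh chord from A minor. As a borrowed chord it is labeled bVImaj7.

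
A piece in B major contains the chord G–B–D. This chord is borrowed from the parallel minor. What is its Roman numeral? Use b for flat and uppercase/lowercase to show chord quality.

bVI

In B major scale degree 6 is G#; G is its lowered form, from B minor. G–B–D is a major chord — the form found in B minor, not the diatonic vi (G#m). Borrowed into B major it is written bVI.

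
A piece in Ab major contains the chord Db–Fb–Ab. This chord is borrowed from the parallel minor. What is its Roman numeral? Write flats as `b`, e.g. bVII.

Db is scale degree 4 in Ab major. Diatonically Ab major has Db (IV) on that degree; Db–Fb–Ab is instead the minor chord native to Ab minor, so it takes the label iv.

iv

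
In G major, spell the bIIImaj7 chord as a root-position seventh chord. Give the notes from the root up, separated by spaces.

Scale degree 3 in G major is B. bIIImaj7 uses the lowered form, Bb, taken from G minor. In G minor the chord on Bb is Bb–D–F–A.

Bb D F A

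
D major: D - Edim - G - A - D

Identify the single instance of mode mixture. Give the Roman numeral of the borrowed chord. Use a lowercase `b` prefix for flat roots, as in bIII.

In D major the diatonic chords are D, Em, F#m, G, A, Bm, C#dim. D, G and A are all diatonic. Edim (E–G–Bb) doesn't fit — on degree 2 D major would have Em (ii). Edim is the degree-2 chord of D minor, so it is the borrowed ii°.

ii°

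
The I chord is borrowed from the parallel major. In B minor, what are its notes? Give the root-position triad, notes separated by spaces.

The root, B, is scale degree 1 — the same note in B minor and B major; only the chord quality changes. Stacking thirds in B major on B gives B–D#–F#.

B D# F#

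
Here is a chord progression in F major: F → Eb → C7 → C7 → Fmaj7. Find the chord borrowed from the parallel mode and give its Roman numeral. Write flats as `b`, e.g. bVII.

bVII

F major has the diatonic set F, Gm, Am, Bb, C, Dm, Edim. F, C7 and Fmaj7 all belong to that set. Eb (Eb–G–Bb) is not: scale degree 7 in F major carries Edim (vii°). In F minor the chord on that degree is Eb, so here it functions as bVII, borrowed from the parallel minor.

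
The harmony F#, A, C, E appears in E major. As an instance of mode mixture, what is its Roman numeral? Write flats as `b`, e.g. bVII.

iiø7

F# is scale degree 2 in E major. F#–A–C–E is a half-diminished-seventh chord — the form found in E minor, not the diatonic ii (F#m). Borrowed into E major it is written iiø7.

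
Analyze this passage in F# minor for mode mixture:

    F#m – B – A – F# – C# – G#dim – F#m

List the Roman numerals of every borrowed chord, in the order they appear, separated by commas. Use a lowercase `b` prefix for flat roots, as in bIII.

In F# minor (with V from harmonic minor) the diatonic chords are F#m, G#dim, A, Bm, C#, D, E. Of the given chords, F#m, A, C# and G#dim are diatonic. B (B–D#–F#) is not: scale degree 4 in F# minor carries Bm (iv). In F# major the chord on that degree is B, so here it functions as IV, borrowed from the parallel major. But F# (F#–A#–C#) is foreign: the diatonic i on degree 1 is F#m, whereas F# comes from F# major. It is labeled I.

IV, I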